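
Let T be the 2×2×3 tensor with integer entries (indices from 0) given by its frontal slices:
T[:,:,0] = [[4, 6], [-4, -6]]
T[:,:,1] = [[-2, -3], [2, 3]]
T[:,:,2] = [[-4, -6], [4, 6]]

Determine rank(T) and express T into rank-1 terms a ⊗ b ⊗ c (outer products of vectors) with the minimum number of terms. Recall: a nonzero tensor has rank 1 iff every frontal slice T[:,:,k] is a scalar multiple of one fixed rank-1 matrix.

Lower bound: T ≠ 0 (e.g. T[0,0,0] = 4), so rank(T) ≥ 1.
Upper bound: the mode-1 fibre T[:,0,0] = [4, -4] gives a = (1, -1) (primitive direction); the mode-2 fibre T[0,:,0] = [4, 6] gives b = (2, 3); then c[k] = T[0,0,k] / (a[0]·b[0]) = [4, -2, -4] / 2 = (2, -1, -2).
Expanding (1, -1) ⊗ (2, 3) ⊗ (2, -1, -2) reproduces all 12 entries of T, so T = (1, -1) ⊗ (2, 3) ⊗ (2, -1, -2) and rank(T) ≤ 1.
These bounds meet, so rank(T) = 1.

rank(T) = 1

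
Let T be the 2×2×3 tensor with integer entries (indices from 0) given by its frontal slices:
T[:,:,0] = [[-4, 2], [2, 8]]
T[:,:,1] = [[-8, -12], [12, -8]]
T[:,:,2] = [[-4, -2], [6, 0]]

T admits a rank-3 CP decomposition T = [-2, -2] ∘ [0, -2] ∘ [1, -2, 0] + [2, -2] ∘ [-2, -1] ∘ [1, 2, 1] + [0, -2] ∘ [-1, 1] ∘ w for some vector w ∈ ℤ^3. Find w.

Subtract the known terms from T to get the rank-1 residual R = [0, -2] ∘ [-1, 1] ∘ w, so R[i,j,k] = a[i]·b[j]·w[k]. Pick indices with nonzero a[1]·b[0] = (-2)·(-1) = 2. Only the fibre through (1,0,·) is needed: R[1,0,:] = T[1,0,:] − Σₗ aₗ[1]bₗ[0]cₗ = [2, 12, 6] − (-2)·(0)·[1, -2, 0] − (-2)·(-2)·[1, 2, 1] = [-2, 4, 2]. Then w[k] = R[1,0,k] / 2 for each k, giving w = [-2, 4, 2] / 2 = [-1, 2, 1].

w = [-1, 2, 1]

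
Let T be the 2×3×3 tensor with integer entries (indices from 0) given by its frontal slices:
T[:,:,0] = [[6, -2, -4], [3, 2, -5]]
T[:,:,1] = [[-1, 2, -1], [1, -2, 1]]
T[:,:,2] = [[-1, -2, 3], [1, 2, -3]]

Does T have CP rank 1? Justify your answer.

The mode-3 unfolding of T (rows indexed by k, columns by (i,j) = (0,0), (0,1), (0,2), (1,0), (1,1), (1,2)) is [[6, -2, -4, 3, 2, -5], [-1, 2, -1, 1, -2, 1], [-1, -2, 3, 1, 2, -3]].
There the 3×3 minor on rows k ∈ {0, 1, 2}, columns (i,j) ∈ {(0,0), (0,1), (1,0)} is det [[6, -2, 3], [-1, 2, 1], [-1, -2, 1]] = 36 ≠ 0, so this unfolding has rank ≥ 3; CP rank is at least every unfolding rank, so rank(T) ≥ 3.
In particular rank(T) ≥ 3 > 1, so T is not rank-1.

No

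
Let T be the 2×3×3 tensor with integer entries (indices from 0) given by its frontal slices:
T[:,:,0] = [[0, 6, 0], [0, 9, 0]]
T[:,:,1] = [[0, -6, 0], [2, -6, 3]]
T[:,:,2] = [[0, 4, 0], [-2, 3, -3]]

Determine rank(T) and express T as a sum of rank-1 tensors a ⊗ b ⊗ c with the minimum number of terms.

Lower bound: the mode-3 unfolding of T (rows indexed by k, columns by (i,j) = (0,0), (0,1), (0,2), (1,0), (1,1), (1,2)) is [[0, 6, 0, 0, 9, 0], [0, -6, 0, 2, -6, 3], [0, 4, 0, -2, 3, -3]].
There the 2×2 minor on rows k ∈ {0, 1}, columns (i,j) ∈ {(0,1), (1,0)} is det [[6, 0], [-6, 2]] = 12 ≠ 0, so this unfolding has rank ≥ 2; CP rank is at least every unfolding rank, so rank(T) ≥ 2. (Flattening ranks never certify an upper bound on CP rank; for that we must actually write T with 2 rank-1 terms.)
Upper bound — finding two terms. Write S_k = T[:,:,k] for the frontal slices: S₀ = [[0, 6, 0], [0, 9, 0]], S₁ = [[0, -6, 0], [2, -6, 3]], S₂ = [[0, 4, 0], [-2, 3, -3]].
If T = a₁ ⊗ b₁ ⊗ c₁ + a₂ ⊗ b₂ ⊗ c₂ then each S_k = c₁[k]·a₁b₁ᵀ + c₂[k]·a₂b₂ᵀ. S₀ and S₁ are linearly independent, so a₁b₁ᵀ and a₂b₂ᵀ must span the same plane of matrices: they are the rank-1 matrices of the form x·S₀ + y·S₁.
The 2×2 minor of x·S₀ + y·S₁ on rows {0,1}, columns {0,1} is −12·xy + 12·y² = (-12)·(x − y)(y), vanishing at (x:y) = (1:1) and (1:0).
M₁ = S₀ + S₁ = [[0, 0, 0], [2, 3, 3]] = [0, 1][2, 3, 3]ᵀ and M₂ = S₀ = [[0, 6, 0], [0, 9, 0]] = 3·[2, 3][0, 1, 0]ᵀ, so take a₁ = [0, 1], b₁ = [2, 3, 3], a₂ = [2, 3], b₂ = [0, 1, 0].
Each slice is an integer combination of E₁ = a₁b₁ᵀ and E₂ = a₂b₂ᵀ: S₀ = 3·E₂, S₁ = E₁ − 3·E₂, S₂ = −E₁ + 2·E₂; reading off coefficients, c₁ = [0, 1, -1] and c₂ = [3, -3, 2].
Hence T = [0, 1] ⊗ [2, 3, 3] ⊗ [0, 1, -1] + [2, 3] ⊗ [0, 1, 0] ⊗ [3, -3, 2], so rank(T) ≤ 2.
These bounds meet, so rank(T) = 2.

rank(T) = 2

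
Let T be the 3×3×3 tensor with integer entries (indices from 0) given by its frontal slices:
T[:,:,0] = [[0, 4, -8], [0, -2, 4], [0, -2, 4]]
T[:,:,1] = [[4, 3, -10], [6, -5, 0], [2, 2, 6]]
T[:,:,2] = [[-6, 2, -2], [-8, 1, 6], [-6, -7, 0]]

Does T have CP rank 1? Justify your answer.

No

The mode-1 unfolding of T (rows indexed by i, columns by (j,k) = (0,0), (0,1), (0,2), (1,0), (1,1), (1,2), (2,0), (2,1), (2,2)) is [[0, 4, -6, 4, 3, 2, -8, -10, -2], [0, 6, -8, -2, -5, 1, 4, 0, 6], [0, 2, -6, -2, 2, -7, 4, 6, 0]].
There the 3×3 minor on rows i ∈ {0, 1, 2}, columns (j,k) ∈ {(0,1), (0,2), (1,0)} is det [[4, -6, 4], [6, -8, -2], [2, -6, -2]] = -112 ≠ 0, so this unfolding has rank ≥ 3; CP rank is at least every unfolding rank, so rank(T) ≥ 3.
In particular rank(T) ≥ 3 > 1, so T is not rank-1.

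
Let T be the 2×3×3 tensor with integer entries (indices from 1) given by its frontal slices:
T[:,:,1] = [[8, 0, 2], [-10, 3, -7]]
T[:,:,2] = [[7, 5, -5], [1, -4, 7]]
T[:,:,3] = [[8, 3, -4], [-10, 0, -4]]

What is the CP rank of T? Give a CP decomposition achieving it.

Lower bound: in the mode-3 unfolding of T (rows indexed by k, columns by (i,j)) the 3×3 minor on rows k ∈ {1, 2, 3}, columns (i,j) ∈ {(1,1), (1,2), (1,3)} is det [[8, 0, 2], [7, 5, -5], [8, 3, -4]] = -78 ≠ 0, so that unfolding has rank ≥ 3 and hence rank(T) ≥ 3 (CP rank is at least every unfolding rank, though it can be larger).
Upper bound: T is a sum of 3 rank-1 terms, T = [1, -2] ⊗ [2, -1, 2] ⊗ [2, -1, 1] + [1, 1] ⊗ [1, 0, 1] ⊗ [0, 1, -2] + [2, -1] ⊗ [2, 1, -1] ⊗ [1, 2, 2] (one valid choice — decompositions are not unique — normalised so each a, b is primitive with positive first nonzero entry; check it by expanding all entries), so rank(T) ≤ 3.
These bounds meet, so rank(T) = 3.

rank(T) = 3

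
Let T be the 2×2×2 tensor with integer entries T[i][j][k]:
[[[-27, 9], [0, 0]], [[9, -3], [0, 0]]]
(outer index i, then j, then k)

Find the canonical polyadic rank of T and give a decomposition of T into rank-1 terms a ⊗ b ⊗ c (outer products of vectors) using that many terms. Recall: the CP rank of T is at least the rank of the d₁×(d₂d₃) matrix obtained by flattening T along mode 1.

rank(T) = 1

Lower bound: T ≠ 0 (e.g. T[0,0,0] = -27), so rank(T) ≥ 1.
Upper bound: the mode-1 fibre T[:,0,0] = [-27, 9] gives a = [3, -1] (primitive direction); the mode-2 fibre T[0,:,0] = [-27, 0] gives b = [1, 0]; then c[k] = T[0,0,k] / (a[0]·b[0]) = [-27, 9] / 3 = [-9, 3].
Expanding [3, -1] ⊗ [1, 0] ⊗ [-9, 3] reproduces all 8 entries of T, so T = [3, -1] ⊗ [1, 0] ⊗ [-9, 3] and rank(T) ≤ 1.
These bounds meet, so rank(T) = 1.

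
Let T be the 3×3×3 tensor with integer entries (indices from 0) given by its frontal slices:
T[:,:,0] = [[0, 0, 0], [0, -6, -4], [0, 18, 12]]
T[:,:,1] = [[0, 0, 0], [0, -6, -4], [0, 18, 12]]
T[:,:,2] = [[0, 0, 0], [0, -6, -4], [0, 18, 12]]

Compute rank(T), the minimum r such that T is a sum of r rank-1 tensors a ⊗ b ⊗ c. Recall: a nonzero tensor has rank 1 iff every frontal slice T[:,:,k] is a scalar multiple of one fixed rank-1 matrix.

Lower bound: T ≠ 0 (e.g. T[1,1,0] = -6), so rank(T) ≥ 1.
Upper bound: the mode-1 fibre T[:,1,0] = [0, -6, 18] gives a = (0, 1, -3) (primitive direction); the mode-2 fibre T[1,:,0] = [0, -6, -4] gives b = (0, 3, 2); then c[k] = T[1,1,k] / (a[1]·b[1]) = [-6, -6, -6] / 3 = (-2, -2, -2).
Expanding (0, 1, -3) ⊗ (0, 3, 2) ⊗ (-2, -2, -2) reproduces all 27 entries of T, so T = (0, 1, -3) ⊗ (0, 3, 2) ⊗ (-2, -2, -2) and rank(T) ≤ 1.
These bounds meet, so rank(T) = 1.

1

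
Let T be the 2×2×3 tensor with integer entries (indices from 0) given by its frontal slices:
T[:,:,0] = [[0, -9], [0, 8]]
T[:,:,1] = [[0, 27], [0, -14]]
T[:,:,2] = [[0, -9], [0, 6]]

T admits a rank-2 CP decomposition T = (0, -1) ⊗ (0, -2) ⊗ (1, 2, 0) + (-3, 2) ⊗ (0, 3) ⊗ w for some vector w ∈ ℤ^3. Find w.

w = (1, -3, 1)

Subtract the known terms from T to get the rank-1 residual R = (-3, 2) ⊗ (0, 3) ⊗ w, so R[i,j,k] = a[i]·b[j]·w[k]. Pick indices with nonzero a[0]·b[1] = (-3)·(3) = -9. Only the fibre through (0,1,·) is needed: R[0,1,:] = T[0,1,:] − Σₗ aₗ[0]bₗ[1]cₗ = [-9, 27, -9] − (0)·(-2)·(1, 2, 0) = [-9, 27, -9]. Then w[k] = R[0,1,k] / -9 for each k, giving w = [-9, 27, -9] / -9 = (1, -3, 1).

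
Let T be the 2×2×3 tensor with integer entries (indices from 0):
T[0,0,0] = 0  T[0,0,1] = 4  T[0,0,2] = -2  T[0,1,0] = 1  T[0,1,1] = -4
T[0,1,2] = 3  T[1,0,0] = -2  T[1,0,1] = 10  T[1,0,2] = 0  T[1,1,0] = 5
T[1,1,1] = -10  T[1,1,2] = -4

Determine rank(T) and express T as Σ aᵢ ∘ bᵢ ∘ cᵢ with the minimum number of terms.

rank(T) = 3

Lower bound: the mode-3 unfolding of T (rows indexed by k, columns by (i,j) = (0,0), (0,1), (1,0), (1,1)) is [[0, 1, -2, 5], [4, -4, 10, -10], [-2, 3, 0, -4]].
There the 3×3 minor on rows k ∈ {0, 1, 2}, columns (i,j) ∈ {(0,0), (0,1), (1,0)} is det [[0, 1, -2], [4, -4, 10], [-2, 3, 0]] = -28 ≠ 0, so this unfolding has rank ≥ 3; CP rank is at least every unfolding rank, so rank(T) ≥ 3. (This is only a lower bound: in general the CP rank may exceed every unfolding rank, so we still need to exhibit 3 rank-1 terms summing to T.)
Upper bound: T is a sum of 3 rank-1 terms, T = [0, 1] ∘ [1, -2] ∘ [-2, 2, 4] + [1, 1] ∘ [0, 1] ∘ [1, -2, 2] + [1, 2] ∘ [2, -1] ∘ [0, 2, -1] (written with every a and b primitive with positive leading entry and the scale carried by c; CP decompositions are not unique, and this one is verified by expanding entrywise), so rank(T) ≤ 3.
These bounds meet, so rank(T) = 3.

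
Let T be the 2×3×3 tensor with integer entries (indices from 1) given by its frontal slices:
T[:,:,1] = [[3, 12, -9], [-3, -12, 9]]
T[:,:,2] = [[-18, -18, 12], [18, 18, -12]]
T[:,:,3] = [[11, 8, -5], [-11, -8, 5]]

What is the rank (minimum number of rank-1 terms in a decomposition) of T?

2

Lower bound: the mode-3 unfolding of T (rows indexed by k, columns by (i,j) = (1,1), (1,2), (1,3), (2,1), (2,2), (2,3)) is [[3, 12, -9, -3, -12, 9], [-18, -18, 12, 18, 18, -12], [11, 8, -5, -11, -8, 5]].
There the 2×2 minor on rows k ∈ {1, 2}, columns (i,j) ∈ {(1,1), (1,2)} is det [[3, 12], [-18, -18]] = 162 ≠ 0, so this unfolding has rank ≥ 2; CP rank is at least every unfolding rank, so rank(T) ≥ 2. (This is only a lower bound: in general the CP rank may exceed every unfolding rank, so we still need to exhibit 2 rank-1 terms summing to T.)
Upper bound — finding two terms. Every mode-1 slice of T is a multiple of one matrix: T[i,:,:] = a[i]·M with a = (1, -1) and M = [[3, -18, 11], [12, -18, 8], [-9, 12, -5]] (rows indexed by j, columns by k). So it suffices to write M as a sum of two rank-1 matrices.
The rows of M satisfy (row 1) = 7·(row 2) + 9·(row 3), so splitting by rows, M = (7, 1, 0)(12, -18, 8)ᵀ + (9, 0, 1)(-9, 12, -5)ᵀ.
Hence T = (1, -1) ⊗ (7, 1, 0) ⊗ (12, -18, 8) + (1, -1) ⊗ (9, 0, 1) ⊗ (-9, 12, -5), so rank(T) ≤ 2.
These bounds meet, so rank(T) = 2.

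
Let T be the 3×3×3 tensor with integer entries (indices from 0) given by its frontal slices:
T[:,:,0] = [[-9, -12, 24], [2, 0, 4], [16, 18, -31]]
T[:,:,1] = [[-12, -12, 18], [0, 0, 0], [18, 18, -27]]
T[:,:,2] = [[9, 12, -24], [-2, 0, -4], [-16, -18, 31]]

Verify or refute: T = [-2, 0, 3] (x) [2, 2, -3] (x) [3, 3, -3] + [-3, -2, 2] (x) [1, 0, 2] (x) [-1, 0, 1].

Yes

Reconstruct entrywise from the claimed factors. For example, T[2,0,1] = 18 and Σₗ aₗ[2]bₗ[0]cₗ[1] = (3)·(2)·(3) + (2)·(1)·(0) = 18; checking all 27 entries, every one matches. The claim holds.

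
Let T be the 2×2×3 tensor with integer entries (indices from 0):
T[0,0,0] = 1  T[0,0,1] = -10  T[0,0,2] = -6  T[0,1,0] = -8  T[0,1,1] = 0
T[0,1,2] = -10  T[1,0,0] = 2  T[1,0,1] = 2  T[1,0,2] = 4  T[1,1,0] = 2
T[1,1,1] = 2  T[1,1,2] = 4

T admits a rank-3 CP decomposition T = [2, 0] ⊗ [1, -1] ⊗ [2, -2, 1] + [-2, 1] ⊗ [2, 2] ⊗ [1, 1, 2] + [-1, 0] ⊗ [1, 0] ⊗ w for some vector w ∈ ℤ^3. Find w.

Subtract the known terms from T to get the rank-1 residual R = [-1, 0] ⊗ [1, 0] ⊗ w, so R[i,j,k] = a[i]·b[j]·w[k]. Pick indices with nonzero a[0]·b[0] = (-1)·(1) = -1. Only the fibre through (0,0,·) is needed: R[0,0,:] = T[0,0,:] − Σₗ aₗ[0]bₗ[0]cₗ = [1, -10, -6] − (2)·(1)·[2, -2, 1] − (-2)·(2)·[1, 1, 2] = [1, -2, 0]. Then w[k] = R[0,0,k] / -1 for each k, giving w = [1, -2, 0] / -1 = [-1, 2, 0].

w = [-1, 2, 0]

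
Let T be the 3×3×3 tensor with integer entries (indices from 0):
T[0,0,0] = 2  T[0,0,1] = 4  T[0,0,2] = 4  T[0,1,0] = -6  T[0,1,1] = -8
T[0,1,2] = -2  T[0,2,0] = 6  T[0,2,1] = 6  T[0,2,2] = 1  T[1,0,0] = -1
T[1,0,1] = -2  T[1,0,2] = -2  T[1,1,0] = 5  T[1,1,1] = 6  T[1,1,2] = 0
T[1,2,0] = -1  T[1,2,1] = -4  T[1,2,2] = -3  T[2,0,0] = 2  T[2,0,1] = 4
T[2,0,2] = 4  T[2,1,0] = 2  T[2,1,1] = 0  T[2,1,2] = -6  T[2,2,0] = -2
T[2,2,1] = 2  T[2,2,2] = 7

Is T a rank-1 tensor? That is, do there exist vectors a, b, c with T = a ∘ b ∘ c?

No

The mode-1 unfolding of T (rows indexed by i, columns by (j,k) = (0,0), (0,1), (0,2), (1,0), (1,1), (1,2), (2,0), (2,1), (2,2)) is [[2, 4, 4, -6, -8, -2, 6, 6, 1], [-1, -2, -2, 5, 6, 0, -1, -4, -3], [2, 4, 4, 2, 0, -6, -2, 2, 7]].
There the 3×3 minor on rows i ∈ {0, 1, 2}, columns (j,k) ∈ {(0,0), (1,0), (2,0)} is det [[2, -6, 6], [-1, 5, -1], [2, 2, -2]] = -64 ≠ 0, so this unfolding has rank ≥ 3; CP rank is at least every unfolding rank, so rank(T) ≥ 3.
In particular rank(T) ≥ 3 > 1, so T is not rank-1.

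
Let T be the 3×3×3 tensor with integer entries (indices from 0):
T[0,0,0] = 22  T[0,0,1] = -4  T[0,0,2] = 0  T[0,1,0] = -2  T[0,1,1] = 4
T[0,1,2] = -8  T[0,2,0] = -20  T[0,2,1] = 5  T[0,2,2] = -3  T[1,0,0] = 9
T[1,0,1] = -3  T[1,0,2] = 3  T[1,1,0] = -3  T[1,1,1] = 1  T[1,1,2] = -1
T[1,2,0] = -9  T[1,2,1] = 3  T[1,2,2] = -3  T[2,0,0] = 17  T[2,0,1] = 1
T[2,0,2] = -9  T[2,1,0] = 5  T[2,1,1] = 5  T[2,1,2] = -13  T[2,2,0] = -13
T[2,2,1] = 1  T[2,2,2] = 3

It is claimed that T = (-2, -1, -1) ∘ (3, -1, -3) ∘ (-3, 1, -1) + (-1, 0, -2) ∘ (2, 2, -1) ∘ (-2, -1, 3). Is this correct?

Yes

Reconstruct entrywise from the claimed factors. For example, T[0,0,0] = 22 and Σₗ aₗ[0]bₗ[0]cₗ[0] = (-2)·(3)·(-3) + (-1)·(2)·(-2) = 22; checking all 27 entries, every one matches. The claim holds.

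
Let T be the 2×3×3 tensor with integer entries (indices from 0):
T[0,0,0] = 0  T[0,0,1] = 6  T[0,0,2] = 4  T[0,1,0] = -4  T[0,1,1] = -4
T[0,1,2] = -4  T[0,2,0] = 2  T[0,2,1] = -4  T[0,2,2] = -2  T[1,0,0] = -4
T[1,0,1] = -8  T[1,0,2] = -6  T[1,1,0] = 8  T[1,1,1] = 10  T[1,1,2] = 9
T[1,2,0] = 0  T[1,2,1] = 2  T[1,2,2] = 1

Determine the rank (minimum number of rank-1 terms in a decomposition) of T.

Lower bound: the mode-3 unfolding of T (rows indexed by k, columns by (i,j) = (0,0), (0,1), (0,2), (1,0), (1,1), (1,2)) is [[0, -4, 2, -4, 8, 0], [6, -4, -4, -8, 10, 2], [4, -4, -2, -6, 9, 1]].
There the 3×3 minor on rows k ∈ {0, 1, 2}, columns (i,j) ∈ {(0,0), (0,1), (1,0)} is det [[0, -4, -4], [6, -4, -8], [4, -4, -6]] = 16 ≠ 0, so this unfolding has rank ≥ 3; CP rank is at least every unfolding rank, so rank(T) ≥ 3. (Unfolding ranks only ever bound the CP rank from below — rank(T) can be strictly larger than all of them — so the matching upper bound has to come from an explicit 3-term decomposition.)
Upper bound: T is a sum of 3 rank-1 terms, T = [0, 1] ⊗ [2, -1, -1] ⊗ [0, -2, -1] + [1, -2] ⊗ [1, -2, 0] ⊗ [2, 2, 2] + [1, 0] ⊗ [1, 0, -1] ⊗ [-2, 4, 2] (one valid choice — decompositions are not unique — normalised so each a, b is primitive with positive first nonzero entry; check it by expanding all entries), so rank(T) ≤ 3.
These bounds meet, so rank(T) = 3.
Check entry T[1,2,0] = 0: (1)·(-1)·(0) + (-2)·(0)·(2) + (0)·(-1)·(-2) = 0.

3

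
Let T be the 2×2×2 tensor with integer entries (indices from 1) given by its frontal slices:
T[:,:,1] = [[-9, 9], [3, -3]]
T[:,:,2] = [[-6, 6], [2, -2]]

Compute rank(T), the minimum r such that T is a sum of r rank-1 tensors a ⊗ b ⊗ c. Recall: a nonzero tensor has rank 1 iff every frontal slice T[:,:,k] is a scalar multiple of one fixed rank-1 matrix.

1

Lower bound: T ≠ 0 (e.g. T[1,1,1] = -9), so rank(T) ≥ 1.
Upper bound: if T = a ⊗ b ⊗ c then every fibre of T is a multiple of the corresponding factor, so read the factors off the fibres through the nonzero entry T[1,1,1] = -9.
The mode-1 fibre T[:,1,1] = [-9, 3] gives a = [3, -1] (primitive direction); the mode-2 fibre T[1,:,1] = [-9, 9] gives b = [1, -1]; then c[k] = T[1,1,k] / (a[1]·b[1]) = [-9, -6] / 3 = [-3, -2].
Expanding [3, -1] ⊗ [1, -1] ⊗ [-3, -2] reproduces all 8 entries of T, so T = [3, -1] ⊗ [1, -1] ⊗ [-3, -2] and rank(T) ≤ 1.
These bounds meet, so rank(T) = 1.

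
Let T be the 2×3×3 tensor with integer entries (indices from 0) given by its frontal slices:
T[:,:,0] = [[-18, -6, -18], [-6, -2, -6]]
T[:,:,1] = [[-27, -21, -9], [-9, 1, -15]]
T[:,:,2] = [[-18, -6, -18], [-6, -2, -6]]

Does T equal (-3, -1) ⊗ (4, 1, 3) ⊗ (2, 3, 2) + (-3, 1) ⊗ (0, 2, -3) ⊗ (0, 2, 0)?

Reconstruct entry (0,0,0) from the claimed factors: Σₗ aₗ[0]bₗ[0]cₗ[0] = (-3)·(4)·(2) + (-3)·(0)·(0) = -24, but T[0,0,0] = -18. The claim is false.

No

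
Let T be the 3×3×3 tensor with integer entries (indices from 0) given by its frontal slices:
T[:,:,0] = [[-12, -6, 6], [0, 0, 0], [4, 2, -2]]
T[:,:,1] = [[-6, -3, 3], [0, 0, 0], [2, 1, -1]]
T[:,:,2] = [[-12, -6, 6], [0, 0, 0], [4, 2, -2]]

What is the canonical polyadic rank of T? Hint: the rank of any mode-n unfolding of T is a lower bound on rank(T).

Lower bound: T ≠ 0 (e.g. T[0,0,0] = -12), so rank(T) ≥ 1.
Upper bound: if T = a ⊗ b ⊗ c then every fibre of T is a multiple of the corresponding factor, so read the factors off the fibres through the nonzero entry T[0,0,0] = -12.
The mode-1 fibre T[:,0,0] = [-12, 0, 4] gives a = [3, 0, -1] (primitive direction); the mode-2 fibre T[0,:,0] = [-12, -6, 6] gives b = [2, 1, -1]; then c[k] = T[0,0,k] / (a[0]·b[0]) = [-12, -6, -12] / 6 = [-2, -1, -2].
Expanding [3, 0, -1] ⊗ [2, 1, -1] ⊗ [-2, -1, -2] reproduces all 27 entries of T, so T = [3, 0, -1] ⊗ [2, 1, -1] ⊗ [-2, -1, -2] and rank(T) ≤ 1.
These bounds meet, so rank(T) = 1.

1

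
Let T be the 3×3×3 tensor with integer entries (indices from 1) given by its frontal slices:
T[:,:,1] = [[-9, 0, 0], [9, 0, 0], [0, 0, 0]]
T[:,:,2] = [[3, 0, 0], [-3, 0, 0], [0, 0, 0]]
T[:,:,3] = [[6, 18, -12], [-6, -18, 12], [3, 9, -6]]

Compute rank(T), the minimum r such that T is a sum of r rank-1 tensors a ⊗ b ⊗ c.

2

Lower bound: in the mode-3 unfolding of T (rows indexed by k, columns by (i,j)) the 2×2 minor on rows k ∈ {1, 3}, columns (i,j) ∈ {(1,1), (1,2)} is det [[-9, 0], [6, 18]] = -162 ≠ 0, so that unfolding has rank ≥ 2 and hence rank(T) ≥ 2 (CP rank is at least every unfolding rank, though it can be larger).
Upper bound: with S_k = T[:,:,k], the two rank-1 terms a₁b₁ᵀ, a₂b₂ᵀ are the rank-1 members of the pencil x·S₁ + y·S₃.
The 2×2 minor of x·S₁ + y·S₃ on rows {1,3}, columns {1,2} is −81·xy = (-81)·(y)(x), vanishing at (x:y) = (1:0) and (0:1).
M₁ = S₁ = [[-9, 0, 0], [9, 0, 0], [0, 0, 0]] = (-9)·(1, -1, 0)(1, 0, 0)ᵀ and M₂ = S₃ = [[6, 18, -12], [-6, -18, 12], [3, 9, -6]] = 3·(2, -2, 1)(1, 3, -2)ᵀ, so take a₁ = (1, -1, 0), b₁ = (1, 0, 0), a₂ = (2, -2, 1), b₂ = (1, 3, -2).
Each slice is an integer combination of E₁ = a₁b₁ᵀ and E₂ = a₂b₂ᵀ: S₁ = −9·E₁, S₂ = 3·E₁, S₃ = 3·E₂; reading off coefficients, c₁ = (-9, 3, 0) and c₂ = (0, 0, 3).
Hence T = (1, -1, 0) ⊗ (1, 0, 0) ⊗ (-9, 3, 0) + (2, -2, 1) ⊗ (1, 3, -2) ⊗ (0, 0, 3), so rank(T) ≤ 2.
These bounds meet, so rank(T) = 2.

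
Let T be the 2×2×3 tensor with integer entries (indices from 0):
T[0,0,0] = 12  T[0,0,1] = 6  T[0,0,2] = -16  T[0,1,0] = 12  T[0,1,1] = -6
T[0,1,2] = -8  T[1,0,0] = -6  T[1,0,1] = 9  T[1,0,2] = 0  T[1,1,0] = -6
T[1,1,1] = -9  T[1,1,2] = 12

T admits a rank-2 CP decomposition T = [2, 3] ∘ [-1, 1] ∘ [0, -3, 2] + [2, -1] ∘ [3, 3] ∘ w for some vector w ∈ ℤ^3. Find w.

Subtract the known terms from T to get the rank-1 residual R = [2, -1] ∘ [3, 3] ∘ w, so R[i,j,k] = a[i]·b[j]·w[k]. Pick indices with nonzero a[0]·b[0] = (2)·(3) = 6. Only the fibre through (0,0,·) is needed: R[0,0,:] = T[0,0,:] − Σₗ aₗ[0]bₗ[0]cₗ = [12, 6, -16] − (2)·(-1)·[0, -3, 2] = [12, 0, -12]. Then w[k] = R[0,0,k] / 6 for each k, giving w = [12, 0, -12] / 6 = [2, 0, -2].

w = [2, 0, -2]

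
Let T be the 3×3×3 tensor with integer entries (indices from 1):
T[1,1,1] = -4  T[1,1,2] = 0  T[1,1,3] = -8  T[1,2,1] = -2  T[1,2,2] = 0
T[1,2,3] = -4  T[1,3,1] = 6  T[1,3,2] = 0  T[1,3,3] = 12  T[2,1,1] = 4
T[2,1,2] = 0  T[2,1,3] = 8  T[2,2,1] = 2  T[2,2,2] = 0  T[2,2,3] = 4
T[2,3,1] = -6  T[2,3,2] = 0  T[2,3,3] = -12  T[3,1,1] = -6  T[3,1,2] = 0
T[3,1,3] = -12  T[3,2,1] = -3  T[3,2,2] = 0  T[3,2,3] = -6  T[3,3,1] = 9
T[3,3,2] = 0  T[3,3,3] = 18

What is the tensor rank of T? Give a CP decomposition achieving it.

Lower bound: T ≠ 0 (e.g. T[1,1,1] = -4), so rank(T) ≥ 1.
Upper bound: the mode-1 fibre T[:,1,1] = [-4, 4, -6] gives a = (2, -2, 3) (primitive direction); the mode-2 fibre T[1,:,1] = [-4, -2, 6] gives b = (2, 1, -3); then c[k] = T[1,1,k] / (a[1]·b[1]) = [-4, 0, -8] / 4 = (-1, 0, -2).
Expanding (2, -2, 3) ∘ (2, 1, -3) ∘ (-1, 0, -2) reproduces all 27 entries of T, so T = (2, -2, 3) ∘ (2, 1, -3) ∘ (-1, 0, -2) and rank(T) ≤ 1.
These bounds meet, so rank(T) = 1.

rank(T) = 1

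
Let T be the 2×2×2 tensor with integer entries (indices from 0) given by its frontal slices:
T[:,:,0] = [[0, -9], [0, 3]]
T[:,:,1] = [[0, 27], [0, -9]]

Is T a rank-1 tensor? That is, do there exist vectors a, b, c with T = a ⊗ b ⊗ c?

Yes

If T = a ⊗ b ⊗ c then every fibre of T is a multiple of the corresponding factor, so read the factors off the fibres through the nonzero entry T[0,1,0] = -9.
The mode-1 fibre T[:,1,0] = [-9, 3] gives a = [3, -1] (primitive direction); the mode-2 fibre T[0,:,0] = [0, -9] gives b = [0, 1]; then c[k] = T[0,1,k] / (a[0]·b[1]) = [-9, 27] / 3 = [-3, 9].
Expanding [3, -1] ⊗ [0, 1] ⊗ [-3, 9] reproduces all 8 entries of T, so T = [3, -1] ⊗ [0, 1] ⊗ [-3, 9] and rank(T) ≤ 1.
Equivalently every frontal slice T[:,:,k] is c[k] times the rank-1 matrix [3, -1] ⊗ [0, 1]. So T has rank 1 (it is nonzero).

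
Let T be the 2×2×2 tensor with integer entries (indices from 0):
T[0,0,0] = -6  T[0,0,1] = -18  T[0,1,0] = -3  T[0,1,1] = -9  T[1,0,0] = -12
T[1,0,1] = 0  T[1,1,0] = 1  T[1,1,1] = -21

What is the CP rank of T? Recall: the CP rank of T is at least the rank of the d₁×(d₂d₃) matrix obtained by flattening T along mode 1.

2

Lower bound: the mode-2 unfolding of T (rows indexed by j, columns by (i,k) = (0,0), (0,1), (1,0), (1,1)) is [[-6, -18, -12, 0], [-3, -9, 1, -21]].
There the 2×2 minor on rows j ∈ {0, 1}, columns (i,k) ∈ {(0,0), (1,0)} is det [[-6, -12], [-3, 1]] = -42 ≠ 0, so this unfolding has rank ≥ 2; CP rank is at least every unfolding rank, so rank(T) ≥ 2. (Flattening ranks never certify an upper bound on CP rank; for that we must actually write T with 2 rank-1 terms.)
Upper bound — finding two terms. Write S_k = T[:,:,k] for the frontal slices: S₀ = [[-6, -3], [-12, 1]], S₁ = [[-18, -9], [0, -21]].
If T = a₁ (x) b₁ (x) c₁ + a₂ (x) b₂ (x) c₂ then each S_k = c₁[k]·a₁b₁ᵀ + c₂[k]·a₂b₂ᵀ. S₀ and S₁ are linearly independent, so a₁b₁ᵀ and a₂b₂ᵀ must span the same plane of matrices: they are the rank-1 matrices of the form x·S₀ + y·S₁.
det(x·S₀ + y·S₁) is −42·x² + 378·y² = (-42)·(x − 3·y)(x + 3·y), vanishing at (x:y) = (3:1) and (3:-1).
M₁ = 3·S₀ + S₁ = [[-36, -18], [-36, -18]] = (-18)·(1, 1)(2, 1)ᵀ and M₂ = 3·S₀ − S₁ = [[0, 0], [-36, 24]] = (-12)·(0, 1)(3, -2)ᵀ, so take a₁ = (1, 1), b₁ = (2, 1), a₂ = (0, 1), b₂ = (3, -2).
Each slice is an integer combination of E₁ = a₁b₁ᵀ and E₂ = a₂b₂ᵀ: S₀ = −3·E₁ − 2·E₂, S₁ = −9·E₁ + 6·E₂; reading off coefficients, c₁ = (-3, -9) and c₂ = (-2, 6).
Hence T = (1, 1) (x) (2, 1) (x) (-3, -9) + (0, 1) (x) (3, -2) (x) (-2, 6), so rank(T) ≤ 2.
These bounds meet, so rank(T) = 2.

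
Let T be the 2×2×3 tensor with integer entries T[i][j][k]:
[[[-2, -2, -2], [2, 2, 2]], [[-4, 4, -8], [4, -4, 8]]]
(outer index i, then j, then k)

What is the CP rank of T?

Lower bound: in the mode-3 unfolding of T (rows indexed by k, columns by (i,j)) the 2×2 minor on rows k ∈ {0, 1}, columns (i,j) ∈ {(0,0), (1,0)} is det [[-2, -4], [-2, 4]] = -16 ≠ 0, so that unfolding has rank ≥ 2 and hence rank(T) ≥ 2 (CP rank is at least every unfolding rank, though it can be larger).
Upper bound: T[:,j,:] = b[j]·M for every slice, with b = [1, -1] and M = [[-2, -2, -2], [-4, 4, -8]] (rows i, columns k).
Splitting M by its rows (i = 0, 1), M = [1, 0][-2, -2, -2]ᵀ + [0, 1][-4, 4, -8]ᵀ.
Hence T = [1, 0] (x) [1, -1] (x) [-2, -2, -2] + [0, 1] (x) [1, -1] (x) [-4, 4, -8], so rank(T) ≤ 2.
These bounds meet, so rank(T) = 2.

2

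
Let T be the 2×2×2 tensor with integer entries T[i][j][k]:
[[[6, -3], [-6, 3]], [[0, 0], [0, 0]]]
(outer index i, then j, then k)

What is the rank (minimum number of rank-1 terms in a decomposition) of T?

1

Lower bound: T ≠ 0 (e.g. T[0,0,0] = 6), so rank(T) ≥ 1.
Upper bound: if T = a ∘ b ∘ c then every fibre of T is a multiple of the corresponding factor, so read the factors off the fibres through the nonzero entry T[0,0,0] = 6.
The mode-1 fibre T[:,0,0] = [6, 0] gives a = (1, 0) (primitive direction); the mode-2 fibre T[0,:,0] = [6, -6] gives b = (1, -1); then c[k] = T[0,0,k] / (a[0]·b[0]) = [6, -3] / 1 = (6, -3).
Expanding (1, 0) ∘ (1, -1) ∘ (6, -3) reproduces all 8 entries of T, so T = (1, 0) ∘ (1, -1) ∘ (6, -3) and rank(T) ≤ 1.
These bounds meet, so rank(T) = 1.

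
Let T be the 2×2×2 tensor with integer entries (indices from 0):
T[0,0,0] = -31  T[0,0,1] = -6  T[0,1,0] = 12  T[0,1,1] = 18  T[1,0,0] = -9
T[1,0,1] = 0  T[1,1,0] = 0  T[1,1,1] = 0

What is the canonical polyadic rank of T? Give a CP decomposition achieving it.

rank(T) = 2

Lower bound: the mode-3 unfolding of T (rows indexed by k, columns by (i,j) = (0,0), (0,1), (1,0), (1,1)) is [[-31, 12, -9, 0], [-6, 18, 0, 0]].
There the 2×2 minor on rows k ∈ {0, 1}, columns (i,j) ∈ {(0,0), (0,1)} is det [[-31, 12], [-6, 18]] = -486 ≠ 0, so this unfolding has rank ≥ 2; CP rank is at least every unfolding rank, so rank(T) ≥ 2. (Flattening ranks never certify an upper bound on CP rank; for that we must actually write T with 2 rank-1 terms.)
Upper bound — finding two terms. Write S_k = T[:,:,k] for the frontal slices: S₀ = [[-31, 12], [-9, 0]], S₁ = [[-6, 18], [0, 0]].
If T = a₁ ⊗ b₁ ⊗ c₁ + a₂ ⊗ b₂ ⊗ c₂ then each S_k = c₁[k]·a₁b₁ᵀ + c₂[k]·a₂b₂ᵀ. S₀ and S₁ are linearly independent, so a₁b₁ᵀ and a₂b₂ᵀ must span the same plane of matrices: they are the rank-1 matrices of the form x·S₀ + y·S₁.
det(x·S₀ + y·S₁) is 108·x² + 162·xy = 54·(2·x + 3·y)(x), vanishing at (x:y) = (3:-2) and (0:1).
M₁ = 3·S₀ − 2·S₁ = [[-81, 0], [-27, 0]] = (-27)·[3, 1][1, 0]ᵀ and M₂ = S₁ = [[-6, 18], [0, 0]] = (-6)·[1, 0][1, -3]ᵀ, so take a₁ = [3, 1], b₁ = [1, 0], a₂ = [1, 0], b₂ = [1, -3].
Each slice is an integer combination of E₁ = a₁b₁ᵀ and E₂ = a₂b₂ᵀ: S₀ = −9·E₁ − 4·E₂, S₁ = −6·E₂; reading off coefficients, c₁ = [-9, 0] and c₂ = [-4, -6].
Hence T = [3, 1] ⊗ [1, 0] ⊗ [-9, 0] + [1, 0] ⊗ [1, -3] ⊗ [-4, -6], so rank(T) ≤ 2.
These bounds meet, so rank(T) = 2.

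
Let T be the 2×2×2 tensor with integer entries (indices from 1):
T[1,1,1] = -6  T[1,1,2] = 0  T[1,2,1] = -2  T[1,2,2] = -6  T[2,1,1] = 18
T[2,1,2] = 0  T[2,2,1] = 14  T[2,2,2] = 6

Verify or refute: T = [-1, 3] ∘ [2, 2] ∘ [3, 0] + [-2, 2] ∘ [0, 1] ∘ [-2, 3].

Reconstruct entrywise from the claimed factors. For example, T[1,1,2] = 0 and Σₗ aₗ[1]bₗ[1]cₗ[2] = (-1)·(2)·(0) + (-2)·(0)·(3) = 0; checking all 8 entries, every one matches. The claim holds.

Yes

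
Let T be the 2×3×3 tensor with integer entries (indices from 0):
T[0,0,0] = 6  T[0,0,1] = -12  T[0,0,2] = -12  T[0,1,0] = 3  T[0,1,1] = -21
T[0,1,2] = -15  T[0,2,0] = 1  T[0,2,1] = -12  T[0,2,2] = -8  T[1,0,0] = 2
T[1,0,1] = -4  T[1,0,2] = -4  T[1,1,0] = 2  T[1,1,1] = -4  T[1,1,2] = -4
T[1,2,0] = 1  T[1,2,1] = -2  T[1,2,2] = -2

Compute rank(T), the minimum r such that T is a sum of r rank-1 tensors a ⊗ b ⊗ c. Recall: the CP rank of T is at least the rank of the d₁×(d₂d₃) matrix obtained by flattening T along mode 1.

2

Lower bound: the mode-1 unfolding of T (rows indexed by i, columns by (j,k) = (0,0), (0,1), (0,2), (1,0), (1,1), (1,2), (2,0), (2,1), (2,2)) is [[6, -12, -12, 3, -21, -15, 1, -12, -8], [2, -4, -4, 2, -4, -4, 1, -2, -2]].
There the 2×2 minor on rows i ∈ {0, 1}, columns (j,k) ∈ {(0,0), (1,0)} is det [[6, 3], [2, 2]] = 6 ≠ 0, so this unfolding has rank ≥ 2; CP rank is at least every unfolding rank, so rank(T) ≥ 2. (Flattening ranks never certify an upper bound on CP rank; for that we must actually write T with 2 rank-1 terms.)
Upper bound — finding two terms. Write S_k = T[:,:,k] for the frontal slices: S₀ = [[6, 3, 1], [2, 2, 1]], S₁ = [[-12, -21, -12], [-4, -4, -2]], S₂ = [[-12, -15, -8], [-4, -4, -2]].
If T = a₁ ⊗ b₁ ⊗ c₁ + a₂ ⊗ b₂ ⊗ c₂ then each S_k = c₁[k]·a₁b₁ᵀ + c₂[k]·a₂b₂ᵀ. S₀ and S₁ are linearly independent, so a₁b₁ᵀ and a₂b₂ᵀ must span the same plane of matrices: they are the rank-1 matrices of the form x·S₀ + y·S₁.
The 2×2 minor of x·S₀ + y·S₁ on rows {0,1}, columns {0,1} is 6·x² + 6·xy − 36·y² = 6·(x + 3·y)(x − 2·y), vanishing at (x:y) = (3:-1) and (2:1).
M₁ = 3·S₀ − S₁ = [[30, 30, 15], [10, 10, 5]] = 5·[3, 1][2, 2, 1]ᵀ and M₂ = 2·S₀ + S₁ = [[0, -15, -10], [0, 0, 0]] = (-5)·[1, 0][0, 3, 2]ᵀ, so take a₁ = [3, 1], b₁ = [2, 2, 1], a₂ = [1, 0], b₂ = [0, 3, 2].
Each slice is an integer combination of E₁ = a₁b₁ᵀ and E₂ = a₂b₂ᵀ: S₀ = E₁ − E₂, S₁ = −2·E₁ − 3·E₂, S₂ = −2·E₁ − E₂; reading off coefficients, c₁ = [1, -2, -2] and c₂ = [-1, -3, -1].
Hence T = [3, 1] ⊗ [2, 2, 1] ⊗ [1, -2, -2] + [1, 0] ⊗ [0, 3, 2] ⊗ [-1, -3, -1], so rank(T) ≤ 2.
These bounds meet, so rank(T) = 2.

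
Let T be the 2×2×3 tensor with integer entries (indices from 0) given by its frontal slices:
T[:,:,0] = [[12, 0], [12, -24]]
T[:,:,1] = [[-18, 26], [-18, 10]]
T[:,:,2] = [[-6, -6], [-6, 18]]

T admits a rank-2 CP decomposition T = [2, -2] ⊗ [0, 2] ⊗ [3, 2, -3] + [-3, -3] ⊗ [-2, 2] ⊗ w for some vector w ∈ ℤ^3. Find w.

w = [2, -3, -1]

Subtract the known terms from T to get the rank-1 residual R = [-3, -3] ⊗ [-2, 2] ⊗ w, so R[i,j,k] = a[i]·b[j]·w[k]. Pick indices with nonzero a[0]·b[0] = (-3)·(-2) = 6. Only the fibre through (0,0,·) is needed: R[0,0,:] = T[0,0,:] − Σₗ aₗ[0]bₗ[0]cₗ = [12, -18, -6] − (2)·(0)·[3, 2, -3] = [12, -18, -6]. Then w[k] = R[0,0,k] / 6 for each k, giving w = [12, -18, -6] / 6 = [2, -3, -1].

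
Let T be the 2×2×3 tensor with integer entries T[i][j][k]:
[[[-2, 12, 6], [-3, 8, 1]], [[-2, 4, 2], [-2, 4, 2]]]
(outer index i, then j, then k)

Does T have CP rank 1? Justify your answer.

No

The mode-3 unfolding of T (rows indexed by k, columns by (i,j) = (0,0), (0,1), (1,0), (1,1)) is [[-2, -3, -2, -2], [12, 8, 4, 4], [6, 1, 2, 2]].
There the 3×3 minor on rows k ∈ {0, 1, 2}, columns (i,j) ∈ {(0,0), (0,1), (1,0)} is det [[-2, -3, -2], [12, 8, 4], [6, 1, 2]] = 48 ≠ 0, so this unfolding has rank ≥ 3; CP rank is at least every unfolding rank, so rank(T) ≥ 3.
In particular rank(T) ≥ 3 > 1, so T is not rank-1.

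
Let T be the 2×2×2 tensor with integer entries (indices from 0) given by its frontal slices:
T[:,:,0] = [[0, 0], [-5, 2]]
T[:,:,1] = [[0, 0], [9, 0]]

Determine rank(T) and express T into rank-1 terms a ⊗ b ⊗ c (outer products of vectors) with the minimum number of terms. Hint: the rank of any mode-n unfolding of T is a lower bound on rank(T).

Lower bound: the mode-3 unfolding of T (rows indexed by k, columns by (i,j) = (0,0), (0,1), (1,0), (1,1)) is [[0, 0, -5, 2], [0, 0, 9, 0]].
There the 2×2 minor on rows k ∈ {0, 1}, columns (i,j) ∈ {(1,0), (1,1)} is det [[-5, 2], [9, 0]] = -18 ≠ 0, so this unfolding has rank ≥ 2; CP rank is at least every unfolding rank, so rank(T) ≥ 2. (Flattening ranks never certify an upper bound on CP rank; for that we must actually write T with 2 rank-1 terms.)
Upper bound — finding two terms. Every mode-1 slice of T is a multiple of one matrix: T[i,:,:] = a[i]·M with a = (0, 1) and M = [[-5, 9], [2, 0]] (rows indexed by j, columns by k). So it suffices to write M as a sum of two rank-1 matrices.
Splitting M by its rows (j = 0, 1), M = (1, 0)(-5, 9)ᵀ + (0, 1)(2, 0)ᵀ.
Hence T = (0, 1) ⊗ (1, 0) ⊗ (-5, 9) + (0, 1) ⊗ (0, 1) ⊗ (2, 0), so rank(T) ≤ 2.
These bounds meet, so rank(T) = 2.

rank(T) = 2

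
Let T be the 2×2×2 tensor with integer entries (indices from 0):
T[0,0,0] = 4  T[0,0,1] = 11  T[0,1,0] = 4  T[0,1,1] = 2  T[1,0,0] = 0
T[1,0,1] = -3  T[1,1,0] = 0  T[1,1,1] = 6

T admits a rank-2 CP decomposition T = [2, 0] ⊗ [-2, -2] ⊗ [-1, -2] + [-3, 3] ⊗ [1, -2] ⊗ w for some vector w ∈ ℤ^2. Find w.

w = [0, -1]

Subtract the known terms from T to get the rank-1 residual R = [-3, 3] ⊗ [1, -2] ⊗ w, so R[i,j,k] = a[i]·b[j]·w[k]. Pick indices with nonzero a[0]·b[0] = (-3)·(1) = -3. Only the fibre through (0,0,·) is needed: R[0,0,:] = T[0,0,:] − Σₗ aₗ[0]bₗ[0]cₗ = [4, 11] − (2)·(-2)·[-1, -2] = [0, 3]. Then w[k] = R[0,0,k] / -3 for each k, giving w = [0, 3] / -3 = [0, -1].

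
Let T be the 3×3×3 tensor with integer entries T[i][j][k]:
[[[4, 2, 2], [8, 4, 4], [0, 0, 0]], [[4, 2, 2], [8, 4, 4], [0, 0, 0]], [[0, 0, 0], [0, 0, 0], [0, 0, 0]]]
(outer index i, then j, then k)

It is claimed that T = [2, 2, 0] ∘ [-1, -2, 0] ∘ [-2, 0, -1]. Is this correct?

Reconstruct entry (0,0,1) from the claimed factors: Σₗ aₗ[0]bₗ[0]cₗ[1] = (2)·(-1)·(0) = 0, but T[0,0,1] = 2. The claim is false.

No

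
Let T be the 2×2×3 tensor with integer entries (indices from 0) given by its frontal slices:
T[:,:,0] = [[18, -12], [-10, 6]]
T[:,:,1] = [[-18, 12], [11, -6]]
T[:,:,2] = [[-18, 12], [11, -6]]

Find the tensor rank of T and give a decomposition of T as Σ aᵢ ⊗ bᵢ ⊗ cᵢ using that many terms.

rank(T) = 2

Lower bound: the mode-2 unfolding of T (rows indexed by j, columns by (i,k) = (0,0), (0,1), (0,2), (1,0), (1,1), (1,2)) is [[18, -18, -18, -10, 11, 11], [-12, 12, 12, 6, -6, -6]].
There the 2×2 minor on rows j ∈ {0, 1}, columns (i,k) ∈ {(0,0), (1,0)} is det [[18, -10], [-12, 6]] = -12 ≠ 0, so this unfolding has rank ≥ 2; CP rank is at least every unfolding rank, so rank(T) ≥ 2. (Unfolding ranks only ever bound the CP rank from below — rank(T) can be strictly larger than all of them — so the matching upper bound has to come from an explicit 2-term decomposition.)
Upper bound — finding two terms. Write S_k = T[:,:,k] for the frontal slices: S₀ = [[18, -12], [-10, 6]], S₁ = [[-18, 12], [11, -6]], S₂ = [[-18, 12], [11, -6]].
If T = a₁ ⊗ b₁ ⊗ c₁ + a₂ ⊗ b₂ ⊗ c₂ then each S_k = c₁[k]·a₁b₁ᵀ + c₂[k]·a₂b₂ᵀ. S₀ and S₁ are linearly independent, so a₁b₁ᵀ and a₂b₂ᵀ must span the same plane of matrices: they are the rank-1 matrices of the form x·S₀ + y·S₁.
det(x·S₀ + y·S₁) is −12·x² + 36·xy − 24·y² = (-12)·(x − 2·y)(x − y), vanishing at (x:y) = (2:1) and (1:1).
M₁ = 2·S₀ + S₁ = [[18, -12], [-9, 6]] = 3·[2, -1][3, -2]ᵀ and M₂ = S₀ + S₁ = [[0, 0], [1, 0]] = [0, 1][1, 0]ᵀ, so take a₁ = [2, -1], b₁ = [3, -2], a₂ = [0, 1], b₂ = [1, 0].
Each slice is an integer combination of E₁ = a₁b₁ᵀ and E₂ = a₂b₂ᵀ: S₀ = 3·E₁ − E₂, S₁ = −3·E₁ + 2·E₂, S₂ = −3·E₁ + 2·E₂; reading off coefficients, c₁ = [3, -3, -3] and c₂ = [-1, 2, 2].
Hence T = [2, -1] ⊗ [3, -2] ⊗ [3, -3, -3] + [0, 1] ⊗ [1, 0] ⊗ [-1, 2, 2], so rank(T) ≤ 2.
These bounds meet, so rank(T) = 2.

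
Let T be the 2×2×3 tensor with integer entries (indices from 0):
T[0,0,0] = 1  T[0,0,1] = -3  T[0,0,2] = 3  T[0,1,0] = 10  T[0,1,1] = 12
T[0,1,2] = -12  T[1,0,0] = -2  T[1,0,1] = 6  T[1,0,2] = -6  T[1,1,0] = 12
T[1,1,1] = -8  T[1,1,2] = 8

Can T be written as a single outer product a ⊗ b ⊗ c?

The mode-1 unfolding of T (rows indexed by i, columns by (j,k) = (0,0), (0,1), (0,2), (1,0), (1,1), (1,2)) is [[1, -3, 3, 10, 12, -12], [-2, 6, -6, 12, -8, 8]].
There the 2×2 minor on rows i ∈ {0, 1}, columns (j,k) ∈ {(0,0), (1,0)} is det [[1, 10], [-2, 12]] = 32 ≠ 0, so this unfolding has rank ≥ 2; CP rank is at least every unfolding rank, so rank(T) ≥ 2.
In particular rank(T) ≥ 2 > 1, so T is not rank-1.

No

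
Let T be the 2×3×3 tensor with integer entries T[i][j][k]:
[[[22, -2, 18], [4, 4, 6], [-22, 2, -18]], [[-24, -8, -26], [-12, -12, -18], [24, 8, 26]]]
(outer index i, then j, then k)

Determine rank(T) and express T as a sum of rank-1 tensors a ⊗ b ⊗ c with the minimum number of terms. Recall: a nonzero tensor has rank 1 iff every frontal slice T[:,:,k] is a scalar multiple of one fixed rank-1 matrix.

Lower bound: the mode-1 unfolding of T (rows indexed by i, columns by (j,k) = (0,0), (0,1), (0,2), (1,0), (1,1), (1,2), (2,0), (2,1), (2,2)) is [[22, -2, 18, 4, 4, 6, -22, 2, -18], [-24, -8, -26, -12, -12, -18, 24, 8, 26]].
There the 2×2 minor on rows i ∈ {0, 1}, columns (j,k) ∈ {(0,0), (0,1)} is det [[22, -2], [-24, -8]] = -224 ≠ 0, so this unfolding has rank ≥ 2; CP rank is at least every unfolding rank, so rank(T) ≥ 2. (This is only a lower bound: in general the CP rank may exceed every unfolding rank, so we still need to exhibit 2 rank-1 terms summing to T.)
Upper bound — finding two terms. Write S_k = T[:,:,k] for the frontal slices: S₀ = [[22, 4, -22], [-24, -12, 24]], S₁ = [[-2, 4, 2], [-8, -12, 8]], S₂ = [[18, 6, -18], [-26, -18, 26]].
If T = a₁ ⊗ b₁ ⊗ c₁ + a₂ ⊗ b₂ ⊗ c₂ then each S_k = c₁[k]·a₁b₁ᵀ + c₂[k]·a₂b₂ᵀ. S₀ and S₁ are linearly independent, so a₁b₁ᵀ and a₂b₂ᵀ must span the same plane of matrices: they are the rank-1 matrices of the form x·S₀ + y·S₁.
The 2×2 minor of x·S₀ + y·S₁ on rows {0,1}, columns {0,1} is −168·x² − 112·xy + 56·y² = (-56)·(3·x − y)(x + y), vanishing at (x:y) = (1:3) and (1:-1).
M₁ = S₀ + 3·S₁ = [[16, 16, -16], [-48, -48, 48]] = 16·[1, -3][1, 1, -1]ᵀ and M₂ = S₀ − S₁ = [[24, 0, -24], [-16, 0, 16]] = 8·[3, -2][1, 0, -1]ᵀ, so take a₁ = [1, -3], b₁ = [1, 1, -1], a₂ = [3, -2], b₂ = [1, 0, -1].
Each slice is an integer combination of E₁ = a₁b₁ᵀ and E₂ = a₂b₂ᵀ: S₀ = 4·E₁ + 6·E₂, S₁ = 4·E₁ − 2·E₂, S₂ = 6·E₁ + 4·E₂; reading off coefficients, c₁ = [4, 4, 6] and c₂ = [6, -2, 4].
Hence T = [1, -3] ⊗ [1, 1, -1] ⊗ [4, 4, 6] + [3, -2] ⊗ [1, 0, -1] ⊗ [6, -2, 4], so rank(T) ≤ 2.
These bounds meet, so rank(T) = 2.
Check entry T[0,2,1] = 2: (1)·(-1)·(4) + (3)·(-1)·(-2) = 2.

rank(T) = 2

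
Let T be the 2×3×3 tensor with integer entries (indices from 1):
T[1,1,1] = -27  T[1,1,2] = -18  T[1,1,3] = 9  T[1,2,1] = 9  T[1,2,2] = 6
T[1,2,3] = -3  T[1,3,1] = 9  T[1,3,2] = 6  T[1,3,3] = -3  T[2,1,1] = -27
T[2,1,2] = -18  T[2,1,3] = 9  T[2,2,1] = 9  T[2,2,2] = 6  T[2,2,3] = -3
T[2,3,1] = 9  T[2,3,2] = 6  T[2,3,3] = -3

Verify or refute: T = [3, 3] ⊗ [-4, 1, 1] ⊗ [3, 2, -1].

Reconstruct entry (1,1,1) from the claimed factors: Σₗ aₗ[1]bₗ[1]cₗ[1] = (3)·(-4)·(3) = -36, but T[1,1,1] = -27. The claim is false.

No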